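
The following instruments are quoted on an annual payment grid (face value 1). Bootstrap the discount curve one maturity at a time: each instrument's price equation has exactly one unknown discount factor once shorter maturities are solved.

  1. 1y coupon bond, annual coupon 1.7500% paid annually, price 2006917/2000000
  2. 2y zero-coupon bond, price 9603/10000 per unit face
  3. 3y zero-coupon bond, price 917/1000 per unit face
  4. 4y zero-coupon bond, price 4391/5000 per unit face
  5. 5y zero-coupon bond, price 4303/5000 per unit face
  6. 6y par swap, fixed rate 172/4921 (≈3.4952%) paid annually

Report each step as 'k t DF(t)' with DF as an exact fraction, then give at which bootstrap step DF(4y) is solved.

1 1 4931/5000
2 2 9603/10000
3 3 917/1000
4 4 4391/5000
5 5 4303/5000
6 6 2027/2500
DF(4y) is solved at step 4

step 1 [1y] bond c/1=7/400: DF=(2006917/2000000 − 7/400·(0))/(1+7/400) = 4931/5000 ≈ 0.986200
step 2 [2y] zero: DF = P = 9603/10000 ≈ 0.960300
step 3 [3y] zero: DF = P = 917/1000 ≈ 0.917000
step 4 [4y] zero: DF = P = 4391/5000 ≈ 0.878200
step 5 [5y] zero: DF = P = 4303/5000 ≈ 0.860600
step 6 [6y] swap r/1=172/4921: DF=(1 − 172/4921·(0.986200+0.960300+0.917000+0.878200+0.860600))/(1+172/4921) = 2027/2500 ≈ 0.810800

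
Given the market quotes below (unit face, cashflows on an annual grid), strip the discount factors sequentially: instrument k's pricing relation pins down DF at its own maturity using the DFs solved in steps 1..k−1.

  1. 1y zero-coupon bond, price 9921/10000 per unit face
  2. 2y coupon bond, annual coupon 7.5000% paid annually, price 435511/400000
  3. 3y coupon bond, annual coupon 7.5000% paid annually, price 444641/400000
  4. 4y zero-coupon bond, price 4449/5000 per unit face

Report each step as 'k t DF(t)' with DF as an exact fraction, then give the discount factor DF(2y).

1 1 9921/10000
2 2 2359/2500
3 3 899/1000
4 4 4449/5000
DF(2y) = 2359/2500 ≈ 0.943600

step 1 [1y] zero: DF = P = 9921/10000 ≈ 0.992100
step 2 [2y] bond c/1=3/40: DF=(435511/400000 − 3/40·(0.992100))/(1+3/40) = 2359/2500 ≈ 0.943600
step 3 [3y] bond c/1=3/40: DF=(444641/400000 − 3/40·(0.992100+0.943600))/(1+3/40) = 899/1000 ≈ 0.899000
step 4 [4y] zero: DF = P = 4449/5000 ≈ 0.889800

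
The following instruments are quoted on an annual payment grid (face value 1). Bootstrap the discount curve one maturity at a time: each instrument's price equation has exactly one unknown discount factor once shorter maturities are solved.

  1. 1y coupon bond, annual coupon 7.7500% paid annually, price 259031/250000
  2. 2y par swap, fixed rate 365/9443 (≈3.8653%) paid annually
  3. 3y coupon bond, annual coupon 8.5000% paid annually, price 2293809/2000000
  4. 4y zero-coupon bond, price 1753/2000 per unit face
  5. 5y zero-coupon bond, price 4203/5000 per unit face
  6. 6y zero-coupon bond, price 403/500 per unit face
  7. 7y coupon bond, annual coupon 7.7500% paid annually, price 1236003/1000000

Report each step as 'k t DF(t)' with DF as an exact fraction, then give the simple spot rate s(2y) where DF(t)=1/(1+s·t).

step 1 [1y] bond c/1=31/400: DF=(259031/250000 − 31/400·(0))/(1+31/400) = 601/625 ≈ 0.961600
step 2 [2y] swap r/1=365/9443: DF=(1 − 365/9443·(0.961600))/(1+365/9443) = 927/1000 ≈ 0.927000
step 3 [3y] bond c/1=17/200: DF=(2293809/2000000 − 17/200·(0.961600+0.927000))/(1+17/200) = 9091/10000 ≈ 0.909100
step 4 [4y] zero: DF = P = 1753/2000 ≈ 0.876500
step 5 [5y] zero: DF = P = 4203/5000 ≈ 0.840600
step 6 [6y] zero: DF = P = 403/500 ≈ 0.806000
step 7 [7y] bond c/1=31/400: DF=(1236003/1000000 − 31/400·(0.961600+0.927000+0.909100+0.876500+0.840600+0.806000))/(1+31/400) = 1911/2500 ≈ 0.764400

1 1 601/625
2 2 927/1000
3 3 9091/10000
4 4 1753/2000
5 5 4203/5000
6 6 403/500
7 7 1911/2500
s(2y) = (1/(927/1000) − 1)/(2) = 73/1854 ≈ 3.9374%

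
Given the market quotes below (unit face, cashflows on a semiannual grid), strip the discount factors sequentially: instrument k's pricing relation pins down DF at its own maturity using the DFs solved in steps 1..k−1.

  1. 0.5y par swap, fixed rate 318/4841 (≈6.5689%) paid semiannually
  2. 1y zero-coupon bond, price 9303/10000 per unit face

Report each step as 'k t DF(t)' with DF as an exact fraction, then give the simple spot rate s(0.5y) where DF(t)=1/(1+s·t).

1 1/2 4841/5000
2 1 9303/10000
s(0.5y) = (1/(4841/5000) − 1)/(1/2) = 318/4841 ≈ 6.5689%

step 1 [0.5y] swap r/2=159/4841: DF=(1 − 159/4841·(0))/(1+159/4841) = 4841/5000 ≈ 0.968200
step 2 [1y] zero: DF = P = 9303/10000 ≈ 0.930300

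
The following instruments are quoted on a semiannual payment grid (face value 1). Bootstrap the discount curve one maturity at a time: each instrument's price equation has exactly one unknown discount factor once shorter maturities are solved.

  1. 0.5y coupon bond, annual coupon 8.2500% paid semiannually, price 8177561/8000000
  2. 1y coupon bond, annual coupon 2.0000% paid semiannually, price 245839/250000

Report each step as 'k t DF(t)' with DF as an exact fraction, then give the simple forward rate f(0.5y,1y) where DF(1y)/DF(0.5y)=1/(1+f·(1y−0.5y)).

1 1/2 9817/10000
2 1 9639/10000
f(0.5y,1y) = ((9817/10000)/(9639/10000) − 1)/(1/2) = 356/9639 ≈ 3.6933%

step 1 [0.5y] bond c/2=33/800: DF=(8177561/8000000 − 33/800·(0))/(1+33/800) = 9817/10000 ≈ 0.981700
step 2 [1y] bond c/2=1/100: DF=(245839/250000 − 1/100·(0.981700))/(1+1/100) = 9639/10000 ≈ 0.963900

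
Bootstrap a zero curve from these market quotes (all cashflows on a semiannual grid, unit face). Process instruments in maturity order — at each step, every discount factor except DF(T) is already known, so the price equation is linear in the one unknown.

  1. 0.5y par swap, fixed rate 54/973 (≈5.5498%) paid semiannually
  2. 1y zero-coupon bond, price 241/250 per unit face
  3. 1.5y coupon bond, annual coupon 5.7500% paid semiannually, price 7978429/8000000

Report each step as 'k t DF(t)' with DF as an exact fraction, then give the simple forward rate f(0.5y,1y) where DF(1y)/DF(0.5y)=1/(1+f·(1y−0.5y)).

1 1/2 973/1000
2 1 241/250
3 3/2 9153/10000
f(0.5y,1y) = ((973/1000)/(241/250) − 1)/(1/2) = 9/482 ≈ 1.8672%

step 1 [0.5y] swap r/2=27/973: DF=(1 − 27/973·(0))/(1+27/973) = 973/1000 ≈ 0.973000
step 2 [1y] zero: DF = P = 241/250 ≈ 0.964000
step 3 [1.5y] bond c/2=23/800: DF=(7978429/8000000 − 23/800·(0.973000+0.964000))/(1+23/800) = 9153/10000 ≈ 0.915300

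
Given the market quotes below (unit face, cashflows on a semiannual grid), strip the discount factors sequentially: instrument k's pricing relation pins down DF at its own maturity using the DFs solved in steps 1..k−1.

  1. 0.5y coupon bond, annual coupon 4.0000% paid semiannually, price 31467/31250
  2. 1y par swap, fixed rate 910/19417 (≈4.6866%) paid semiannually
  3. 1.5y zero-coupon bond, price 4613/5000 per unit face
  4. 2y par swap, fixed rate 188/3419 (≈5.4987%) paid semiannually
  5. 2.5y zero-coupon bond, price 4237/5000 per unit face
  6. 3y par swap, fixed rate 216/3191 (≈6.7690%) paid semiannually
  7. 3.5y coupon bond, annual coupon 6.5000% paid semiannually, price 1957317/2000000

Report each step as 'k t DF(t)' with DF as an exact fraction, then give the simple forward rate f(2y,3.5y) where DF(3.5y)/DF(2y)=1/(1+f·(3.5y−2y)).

1 1/2 617/625
2 1 1909/2000
3 3/2 4613/5000
4 2 4483/5000
5 5/2 4237/5000
6 3 2041/2500
7 7/2 7771/10000
f(2y,3.5y) = ((4483/5000)/(7771/10000) − 1)/(3/2) = 2390/23313 ≈ 10.2518%

step 1 [0.5y] bond c/2=1/50: DF=(31467/31250 − 1/50·(0))/(1+1/50) = 617/625 ≈ 0.987200
step 2 [1y] swap r/2=455/19417: DF=(1 − 455/19417·(0.987200))/(1+455/19417) = 1909/2000 ≈ 0.954500
step 3 [1.5y] zero: DF = P = 4613/5000 ≈ 0.922600
step 4 [2y] swap r/2=94/3419: DF=(1 − 94/3419·(0.987200+0.954500+0.922600))/(1+94/3419) = 4483/5000 ≈ 0.896600
step 5 [2.5y] zero: DF = P = 4237/5000 ≈ 0.847400
step 6 [3y] swap r/2=108/3191: DF=(1 − 108/3191·(0.987200+0.954500+0.922600+0.896600+0.847400))/(1+108/3191) = 2041/2500 ≈ 0.816400
step 7 [3.5y] bond c/2=13/400: DF=(1957317/2000000 − 13/400·(0.987200+0.954500+0.922600+0.896600+0.847400+0.816400))/(1+13/400) = 7771/10000 ≈ 0.777100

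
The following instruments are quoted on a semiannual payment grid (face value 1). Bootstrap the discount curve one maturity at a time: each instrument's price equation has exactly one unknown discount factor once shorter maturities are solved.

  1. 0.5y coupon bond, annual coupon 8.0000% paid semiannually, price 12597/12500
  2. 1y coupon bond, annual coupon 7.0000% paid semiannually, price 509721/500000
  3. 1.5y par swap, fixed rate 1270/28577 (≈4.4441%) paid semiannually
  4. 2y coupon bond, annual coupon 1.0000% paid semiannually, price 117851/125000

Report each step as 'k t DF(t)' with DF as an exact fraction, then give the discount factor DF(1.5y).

step 1 [0.5y] bond c/2=1/25: DF=(12597/12500 − 1/25·(0))/(1+1/25) = 969/1000 ≈ 0.969000
step 2 [1y] bond c/2=7/200: DF=(509721/500000 − 7/200·(0.969000))/(1+7/200) = 4761/5000 ≈ 0.952200
step 3 [1.5y] swap r/2=635/28577: DF=(1 − 635/28577·(0.969000+0.952200))/(1+635/28577) = 1873/2000 ≈ 0.936500
step 4 [2y] bond c/2=1/200: DF=(117851/125000 − 1/200·(0.969000+0.952200+0.936500))/(1+1/200) = 9239/10000 ≈ 0.923900

1 1/2 969/1000
2 1 4761/5000
3 3/2 1873/2000
4 2 9239/10000
DF(1.5y) = 1873/2000 ≈ 0.936500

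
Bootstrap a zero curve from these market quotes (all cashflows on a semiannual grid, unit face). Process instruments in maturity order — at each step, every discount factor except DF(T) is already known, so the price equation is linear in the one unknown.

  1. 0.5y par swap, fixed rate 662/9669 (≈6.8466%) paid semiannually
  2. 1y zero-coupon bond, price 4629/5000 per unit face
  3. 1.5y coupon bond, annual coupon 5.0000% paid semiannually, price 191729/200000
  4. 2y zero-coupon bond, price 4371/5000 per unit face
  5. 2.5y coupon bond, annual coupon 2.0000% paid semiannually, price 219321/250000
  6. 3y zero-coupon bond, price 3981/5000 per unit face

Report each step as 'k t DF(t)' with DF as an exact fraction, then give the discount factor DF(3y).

step 1 [0.5y] swap r/2=331/9669: DF=(1 − 331/9669·(0))/(1+331/9669) = 9669/10000 ≈ 0.966900
step 2 [1y] zero: DF = P = 4629/5000 ≈ 0.925800
step 3 [1.5y] bond c/2=1/40: DF=(191729/200000 − 1/40·(0.966900+0.925800))/(1+1/40) = 8891/10000 ≈ 0.889100
step 4 [2y] zero: DF = P = 4371/5000 ≈ 0.874200
step 5 [2.5y] bond c/2=1/100: DF=(219321/250000 − 1/100·(0.966900+0.925800+0.889100+0.874200))/(1+1/100) = 2081/2500 ≈ 0.832400
step 6 [3y] zero: DF = P = 3981/5000 ≈ 0.796200

1 1/2 9669/10000
2 1 4629/5000
3 3/2 8891/10000
4 2 4371/5000
5 5/2 2081/2500
6 3 3981/5000
DF(3y) = 3981/5000 ≈ 0.796200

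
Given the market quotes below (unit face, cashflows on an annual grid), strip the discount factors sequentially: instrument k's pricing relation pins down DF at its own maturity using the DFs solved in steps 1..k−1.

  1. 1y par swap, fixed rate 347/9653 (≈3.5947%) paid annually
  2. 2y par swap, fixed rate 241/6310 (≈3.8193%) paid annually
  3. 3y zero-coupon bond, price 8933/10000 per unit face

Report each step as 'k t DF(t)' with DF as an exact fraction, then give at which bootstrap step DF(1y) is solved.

step 1 [1y] swap r/1=347/9653: DF=(1 − 347/9653·(0))/(1+347/9653) = 9653/10000 ≈ 0.965300
step 2 [2y] swap r/1=241/6310: DF=(1 − 241/6310·(0.965300))/(1+241/6310) = 9277/10000 ≈ 0.927700
step 3 [3y] zero: DF = P = 8933/10000 ≈ 0.893300

1 1 9653/10000
2 2 9277/10000
3 3 8933/10000
DF(1y) is solved at step 1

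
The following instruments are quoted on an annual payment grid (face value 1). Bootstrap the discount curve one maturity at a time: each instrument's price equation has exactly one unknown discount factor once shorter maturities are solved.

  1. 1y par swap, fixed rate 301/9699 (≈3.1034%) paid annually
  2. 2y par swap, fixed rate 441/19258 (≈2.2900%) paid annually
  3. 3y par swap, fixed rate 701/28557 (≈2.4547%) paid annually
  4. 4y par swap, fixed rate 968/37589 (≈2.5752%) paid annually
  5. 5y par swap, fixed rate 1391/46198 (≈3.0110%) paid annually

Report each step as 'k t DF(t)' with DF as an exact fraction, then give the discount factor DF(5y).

1 1 9699/10000
2 2 9559/10000
3 3 9299/10000
4 4 1129/1250
5 5 8609/10000
DF(5y) = 8609/10000 ≈ 0.860900

step 1 [1y] swap r/1=301/9699: DF=(1 − 301/9699·(0))/(1+301/9699) = 9699/10000 ≈ 0.969900
step 2 [2y] swap r/1=441/19258: DF=(1 − 441/19258·(0.969900))/(1+441/19258) = 9559/10000 ≈ 0.955900
step 3 [3y] swap r/1=701/28557: DF=(1 − 701/28557·(0.969900+0.955900))/(1+701/28557) = 9299/10000 ≈ 0.929900
step 4 [4y] swap r/1=968/37589: DF=(1 − 968/37589·(0.969900+0.955900+0.929900))/(1+968/37589) = 1129/1250 ≈ 0.903200
step 5 [5y] swap r/1=1391/46198: DF=(1 − 1391/46198·(0.969900+0.955900+0.929900+0.903200))/(1+1391/46198) = 8609/10000 ≈ 0.860900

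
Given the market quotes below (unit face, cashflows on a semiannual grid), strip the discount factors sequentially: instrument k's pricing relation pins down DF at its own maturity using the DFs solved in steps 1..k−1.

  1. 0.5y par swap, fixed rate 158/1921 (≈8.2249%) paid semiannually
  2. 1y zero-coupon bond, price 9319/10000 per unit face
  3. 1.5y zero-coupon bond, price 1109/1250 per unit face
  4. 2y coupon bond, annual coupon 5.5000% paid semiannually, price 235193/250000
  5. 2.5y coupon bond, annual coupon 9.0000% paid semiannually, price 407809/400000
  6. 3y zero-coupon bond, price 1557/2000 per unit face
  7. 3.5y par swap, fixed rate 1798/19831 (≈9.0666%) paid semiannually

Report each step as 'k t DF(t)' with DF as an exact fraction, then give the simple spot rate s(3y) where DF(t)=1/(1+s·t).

1 1/2 1921/2000
2 1 9319/10000
3 3/2 1109/1250
4 2 2103/2500
5 5/2 8197/10000
6 3 1557/2000
7 7/2 7303/10000
s(3y) = (1/(1557/2000) − 1)/(3) = 443/4671 ≈ 9.4841%

step 1 [0.5y] swap r/2=79/1921: DF=(1 − 79/1921·(0))/(1+79/1921) = 1921/2000 ≈ 0.960500
step 2 [1y] zero: DF = P = 9319/10000 ≈ 0.931900
step 3 [1.5y] zero: DF = P = 1109/1250 ≈ 0.887200
step 4 [2y] bond c/2=11/400: DF=(235193/250000 − 11/400·(0.960500+0.931900+0.887200))/(1+11/400) = 2103/2500 ≈ 0.841200
step 5 [2.5y] bond c/2=9/200: DF=(407809/400000 − 9/200·(0.960500+0.931900+0.887200+0.841200))/(1+9/200) = 8197/10000 ≈ 0.819700
step 6 [3y] zero: DF = P = 1557/2000 ≈ 0.778500
step 7 [3.5y] swap r/2=899/19831: DF=(1 − 899/19831·(0.960500+0.931900+0.887200+0.841200+0.819700+0.778500))/(1+899/19831) = 7303/10000 ≈ 0.730300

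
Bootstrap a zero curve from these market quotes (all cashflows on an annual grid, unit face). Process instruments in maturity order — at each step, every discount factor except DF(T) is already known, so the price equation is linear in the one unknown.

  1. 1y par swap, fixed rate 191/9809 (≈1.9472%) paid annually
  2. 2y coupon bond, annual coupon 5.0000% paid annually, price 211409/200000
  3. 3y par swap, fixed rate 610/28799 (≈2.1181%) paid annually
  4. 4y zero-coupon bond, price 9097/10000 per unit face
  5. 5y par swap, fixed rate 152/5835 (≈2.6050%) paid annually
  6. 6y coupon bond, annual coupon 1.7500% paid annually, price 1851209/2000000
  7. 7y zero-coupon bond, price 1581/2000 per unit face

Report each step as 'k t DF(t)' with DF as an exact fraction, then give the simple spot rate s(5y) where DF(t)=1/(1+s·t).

1 1 9809/10000
2 2 24/25
3 3 939/1000
4 4 9097/10000
5 5 549/625
6 6 4147/5000
7 7 1581/2000
s(5y) = (1/(549/625) − 1)/(5) = 76/2745 ≈ 2.7687%

step 1 [1y] swap r/1=191/9809: DF=(1 − 191/9809·(0))/(1+191/9809) = 9809/10000 ≈ 0.980900
step 2 [2y] bond c/1=1/20: DF=(211409/200000 − 1/20·(0.980900))/(1+1/20) = 24/25 ≈ 0.960000
step 3 [3y] swap r/1=610/28799: DF=(1 − 610/28799·(0.980900+0.960000))/(1+610/28799) = 939/1000 ≈ 0.939000
step 4 [4y] zero: DF = P = 9097/10000 ≈ 0.909700
step 5 [5y] swap r/1=152/5835: DF=(1 − 152/5835·(0.980900+0.960000+0.939000+0.909700))/(1+152/5835) = 549/625 ≈ 0.878400
step 6 [6y] bond c/1=7/400: DF=(1851209/2000000 − 7/400·(0.980900+0.960000+0.939000+0.909700+0.878400))/(1+7/400) = 4147/5000 ≈ 0.829400
step 7 [7y] zero: DF = P = 1581/2000 ≈ 0.790500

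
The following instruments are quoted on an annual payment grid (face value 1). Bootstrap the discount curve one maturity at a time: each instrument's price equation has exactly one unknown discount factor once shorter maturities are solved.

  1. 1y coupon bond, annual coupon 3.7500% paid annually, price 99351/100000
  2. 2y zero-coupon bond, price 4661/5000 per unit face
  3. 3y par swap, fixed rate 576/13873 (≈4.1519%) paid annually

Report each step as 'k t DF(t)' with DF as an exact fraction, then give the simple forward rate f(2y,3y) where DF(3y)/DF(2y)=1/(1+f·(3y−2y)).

step 1 [1y] bond c/1=3/80: DF=(99351/100000 − 3/80·(0))/(1+3/80) = 1197/1250 ≈ 0.957600
step 2 [2y] zero: DF = P = 4661/5000 ≈ 0.932200
step 3 [3y] swap r/1=576/13873: DF=(1 − 576/13873·(0.957600+0.932200))/(1+576/13873) = 553/625 ≈ 0.884800

1 1 1197/1250
2 2 4661/5000
3 3 553/625
f(2y,3y) = ((4661/5000)/(553/625) − 1)/(1) = 3/56 ≈ 5.3571%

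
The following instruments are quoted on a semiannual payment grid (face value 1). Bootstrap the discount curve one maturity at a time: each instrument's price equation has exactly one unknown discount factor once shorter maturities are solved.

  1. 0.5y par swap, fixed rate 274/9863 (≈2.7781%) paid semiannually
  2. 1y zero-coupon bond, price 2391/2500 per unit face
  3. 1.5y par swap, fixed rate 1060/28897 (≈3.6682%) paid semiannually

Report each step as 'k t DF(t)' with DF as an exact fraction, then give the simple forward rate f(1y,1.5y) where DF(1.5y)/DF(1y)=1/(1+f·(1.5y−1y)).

1 1/2 9863/10000
2 1 2391/2500
3 3/2 947/1000
f(1y,1.5y) = ((2391/2500)/(947/1000) − 1)/(1/2) = 94/4735 ≈ 1.9852%

step 1 [0.5y] swap r/2=137/9863: DF=(1 − 137/9863·(0))/(1+137/9863) = 9863/10000 ≈ 0.986300
step 2 [1y] zero: DF = P = 2391/2500 ≈ 0.956400
step 3 [1.5y] swap r/2=530/28897: DF=(1 − 530/28897·(0.986300+0.956400))/(1+530/28897) = 947/1000 ≈ 0.947000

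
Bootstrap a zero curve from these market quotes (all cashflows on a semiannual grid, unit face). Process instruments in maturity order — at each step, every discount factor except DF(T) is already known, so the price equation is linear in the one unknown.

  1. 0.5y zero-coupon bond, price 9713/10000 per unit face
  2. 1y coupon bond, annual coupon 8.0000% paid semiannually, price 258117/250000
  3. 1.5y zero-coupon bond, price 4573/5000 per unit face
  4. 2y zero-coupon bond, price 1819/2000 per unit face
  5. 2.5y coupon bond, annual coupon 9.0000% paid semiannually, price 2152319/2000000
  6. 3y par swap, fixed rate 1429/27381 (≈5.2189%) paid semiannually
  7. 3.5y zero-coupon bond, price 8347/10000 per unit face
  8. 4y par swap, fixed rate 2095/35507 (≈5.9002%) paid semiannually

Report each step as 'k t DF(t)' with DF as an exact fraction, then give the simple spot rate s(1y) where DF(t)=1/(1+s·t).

1 1/2 9713/10000
2 1 4777/5000
3 3/2 4573/5000
4 2 1819/2000
5 5/2 8683/10000
6 3 8571/10000
7 7/2 8347/10000
8 4 1581/2000
s(1y) = (1/(4777/5000) − 1)/(1) = 223/4777 ≈ 4.6682%

step 1 [0.5y] zero: DF = P = 9713/10000 ≈ 0.971300
step 2 [1y] bond c/2=1/25: DF=(258117/250000 − 1/25·(0.971300))/(1+1/25) = 4777/5000 ≈ 0.955400
step 3 [1.5y] zero: DF = P = 4573/5000 ≈ 0.914600
step 4 [2y] zero: DF = P = 1819/2000 ≈ 0.909500
step 5 [2.5y] bond c/2=9/200: DF=(2152319/2000000 − 9/200·(0.971300+0.955400+0.914600+0.909500))/(1+9/200) = 8683/10000 ≈ 0.868300
step 6 [3y] swap r/2=1429/54762: DF=(1 − 1429/54762·(0.971300+0.955400+0.914600+0.909500+0.868300))/(1+1429/54762) = 8571/10000 ≈ 0.857100
step 7 [3.5y] zero: DF = P = 8347/10000 ≈ 0.834700
step 8 [4y] swap r/2=2095/71014: DF=(1 − 2095/71014·(0.971300+0.955400+0.914600+0.909500+0.868300+0.857100+0.834700))/(1+2095/71014) = 1581/2000 ≈ 0.790500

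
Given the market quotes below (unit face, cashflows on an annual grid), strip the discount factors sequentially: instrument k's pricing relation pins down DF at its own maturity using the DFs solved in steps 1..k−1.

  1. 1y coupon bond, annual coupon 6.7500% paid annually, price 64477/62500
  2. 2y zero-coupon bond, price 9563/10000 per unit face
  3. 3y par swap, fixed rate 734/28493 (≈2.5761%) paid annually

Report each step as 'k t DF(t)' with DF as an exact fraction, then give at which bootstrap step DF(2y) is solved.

1 1 604/625
2 2 9563/10000
3 3 4633/5000
DF(2y) is solved at step 2

step 1 [1y] bond c/1=27/400: DF=(64477/62500 − 27/400·(0))/(1+27/400) = 604/625 ≈ 0.966400
step 2 [2y] zero: DF = P = 9563/10000 ≈ 0.956300
step 3 [3y] swap r/1=734/28493: DF=(1 − 734/28493·(0.966400+0.956300))/(1+734/28493) = 4633/5000 ≈ 0.926600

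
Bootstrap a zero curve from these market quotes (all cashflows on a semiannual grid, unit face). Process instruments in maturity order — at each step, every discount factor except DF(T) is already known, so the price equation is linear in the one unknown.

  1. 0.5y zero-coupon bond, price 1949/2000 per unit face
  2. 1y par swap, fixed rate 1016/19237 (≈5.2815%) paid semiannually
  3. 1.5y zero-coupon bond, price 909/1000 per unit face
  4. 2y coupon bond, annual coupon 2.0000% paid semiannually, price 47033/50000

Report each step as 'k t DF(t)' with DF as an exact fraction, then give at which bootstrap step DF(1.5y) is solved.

1 1/2 1949/2000
2 1 2373/2500
3 3/2 909/1000
4 2 9033/10000
DF(1.5y) is solved at step 3

step 1 [0.5y] zero: DF = P = 1949/2000 ≈ 0.974500
step 2 [1y] swap r/2=508/19237: DF=(1 − 508/19237·(0.974500))/(1+508/19237) = 2373/2500 ≈ 0.949200
step 3 [1.5y] zero: DF = P = 909/1000 ≈ 0.909000
step 4 [2y] bond c/2=1/100: DF=(47033/50000 − 1/100·(0.974500+0.949200+0.909000))/(1+1/100) = 9033/10000 ≈ 0.903300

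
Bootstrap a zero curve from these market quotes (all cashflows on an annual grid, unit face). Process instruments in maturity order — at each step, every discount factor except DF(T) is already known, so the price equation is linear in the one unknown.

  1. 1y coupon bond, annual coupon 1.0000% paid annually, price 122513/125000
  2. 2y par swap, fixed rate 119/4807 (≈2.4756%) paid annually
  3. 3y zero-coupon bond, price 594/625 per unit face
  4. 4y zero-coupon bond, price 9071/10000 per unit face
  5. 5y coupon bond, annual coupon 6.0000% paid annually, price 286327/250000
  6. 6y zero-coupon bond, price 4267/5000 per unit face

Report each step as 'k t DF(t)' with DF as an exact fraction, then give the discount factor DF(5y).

step 1 [1y] bond c/1=1/100: DF=(122513/125000 − 1/100·(0))/(1+1/100) = 1213/1250 ≈ 0.970400
step 2 [2y] swap r/1=119/4807: DF=(1 − 119/4807·(0.970400))/(1+119/4807) = 2381/2500 ≈ 0.952400
step 3 [3y] zero: DF = P = 594/625 ≈ 0.950400
step 4 [4y] zero: DF = P = 9071/10000 ≈ 0.907100
step 5 [5y] bond c/1=3/50: DF=(286327/250000 − 3/50·(0.970400+0.952400+0.950400+0.907100))/(1+3/50) = 1733/2000 ≈ 0.866500
step 6 [6y] zero: DF = P = 4267/5000 ≈ 0.853400

1 1 1213/1250
2 2 2381/2500
3 3 594/625
4 4 9071/10000
5 5 1733/2000
6 6 4267/5000
DF(5y) = 1733/2000 ≈ 0.866500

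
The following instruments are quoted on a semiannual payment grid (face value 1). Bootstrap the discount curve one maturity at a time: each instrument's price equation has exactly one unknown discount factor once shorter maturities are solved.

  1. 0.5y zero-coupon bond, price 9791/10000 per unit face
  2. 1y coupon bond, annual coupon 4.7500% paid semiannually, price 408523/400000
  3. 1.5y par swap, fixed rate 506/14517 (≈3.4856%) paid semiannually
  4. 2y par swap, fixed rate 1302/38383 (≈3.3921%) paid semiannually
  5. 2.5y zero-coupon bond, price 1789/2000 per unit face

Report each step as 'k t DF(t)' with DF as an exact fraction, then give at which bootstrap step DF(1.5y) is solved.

step 1 [0.5y] zero: DF = P = 9791/10000 ≈ 0.979100
step 2 [1y] bond c/2=19/800: DF=(408523/400000 − 19/800·(0.979100))/(1+19/800) = 9749/10000 ≈ 0.974900
step 3 [1.5y] swap r/2=253/14517: DF=(1 − 253/14517·(0.979100+0.974900))/(1+253/14517) = 4747/5000 ≈ 0.949400
step 4 [2y] swap r/2=651/38383: DF=(1 − 651/38383·(0.979100+0.974900+0.949400))/(1+651/38383) = 9349/10000 ≈ 0.934900
step 5 [2.5y] zero: DF = P = 1789/2000 ≈ 0.894500

1 1/2 9791/10000
2 1 9749/10000
3 3/2 4747/5000
4 2 9349/10000
5 5/2 1789/2000
DF(1.5y) is solved at step 3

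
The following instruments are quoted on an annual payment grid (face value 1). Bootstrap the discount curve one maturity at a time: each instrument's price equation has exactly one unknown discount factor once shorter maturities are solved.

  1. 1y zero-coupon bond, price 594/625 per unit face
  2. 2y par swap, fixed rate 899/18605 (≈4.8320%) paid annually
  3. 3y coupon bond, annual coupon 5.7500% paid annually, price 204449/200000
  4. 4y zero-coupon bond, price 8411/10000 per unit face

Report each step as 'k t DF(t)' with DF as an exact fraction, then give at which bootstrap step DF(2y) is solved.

1 1 594/625
2 2 9101/10000
3 3 1731/2000
4 4 8411/10000
DF(2y) is solved at step 2

step 1 [1y] zero: DF = P = 594/625 ≈ 0.950400
step 2 [2y] swap r/1=899/18605: DF=(1 − 899/18605·(0.950400))/(1+899/18605) = 9101/10000 ≈ 0.910100
step 3 [3y] bond c/1=23/400: DF=(204449/200000 − 23/400·(0.950400+0.910100))/(1+23/400) = 1731/2000 ≈ 0.865500
step 4 [4y] zero: DF = P = 8411/10000 ≈ 0.841100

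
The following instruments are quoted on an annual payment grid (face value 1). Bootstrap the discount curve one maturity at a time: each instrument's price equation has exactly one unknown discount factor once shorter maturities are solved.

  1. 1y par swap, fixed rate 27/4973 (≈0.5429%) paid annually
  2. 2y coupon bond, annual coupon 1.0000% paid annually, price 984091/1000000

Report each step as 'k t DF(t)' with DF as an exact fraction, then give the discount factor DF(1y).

1 1 4973/5000
2 2 1929/2000
DF(1y) = 4973/5000 ≈ 0.994600

step 1 [1y] swap r/1=27/4973: DF=(1 − 27/4973·(0))/(1+27/4973) = 4973/5000 ≈ 0.994600
step 2 [2y] bond c/1=1/100: DF=(984091/1000000 − 1/100·(0.994600))/(1+1/100) = 1929/2000 ≈ 0.964500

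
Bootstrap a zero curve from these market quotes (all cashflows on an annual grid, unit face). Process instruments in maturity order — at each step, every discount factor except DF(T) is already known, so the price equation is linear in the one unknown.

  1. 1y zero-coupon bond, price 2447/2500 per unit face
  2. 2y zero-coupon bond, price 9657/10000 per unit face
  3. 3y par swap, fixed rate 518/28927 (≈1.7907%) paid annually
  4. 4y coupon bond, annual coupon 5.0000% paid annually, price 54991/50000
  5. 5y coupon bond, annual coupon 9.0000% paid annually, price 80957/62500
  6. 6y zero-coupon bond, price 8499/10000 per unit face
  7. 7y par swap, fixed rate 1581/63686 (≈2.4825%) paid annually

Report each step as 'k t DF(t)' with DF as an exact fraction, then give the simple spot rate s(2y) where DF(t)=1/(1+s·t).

step 1 [1y] zero: DF = P = 2447/2500 ≈ 0.978800
step 2 [2y] zero: DF = P = 9657/10000 ≈ 0.965700
step 3 [3y] swap r/1=518/28927: DF=(1 − 518/28927·(0.978800+0.965700))/(1+518/28927) = 4741/5000 ≈ 0.948200
step 4 [4y] bond c/1=1/20: DF=(54991/50000 − 1/20·(0.978800+0.965700+0.948200))/(1+1/20) = 9097/10000 ≈ 0.909700
step 5 [5y] bond c/1=9/100: DF=(80957/62500 − 9/100·(0.978800+0.965700+0.948200+0.909700))/(1+9/100) = 1093/1250 ≈ 0.874400
step 6 [6y] zero: DF = P = 8499/10000 ≈ 0.849900
step 7 [7y] swap r/1=1581/63686: DF=(1 − 1581/63686·(0.978800+0.965700+0.948200+0.909700+0.874400+0.849900))/(1+1581/63686) = 8419/10000 ≈ 0.841900

1 1 2447/2500
2 2 9657/10000
3 3 4741/5000
4 4 9097/10000
5 5 1093/1250
6 6 8499/10000
7 7 8419/10000
s(2y) = (1/(9657/10000) − 1)/(2) = 343/19314 ≈ 1.7759%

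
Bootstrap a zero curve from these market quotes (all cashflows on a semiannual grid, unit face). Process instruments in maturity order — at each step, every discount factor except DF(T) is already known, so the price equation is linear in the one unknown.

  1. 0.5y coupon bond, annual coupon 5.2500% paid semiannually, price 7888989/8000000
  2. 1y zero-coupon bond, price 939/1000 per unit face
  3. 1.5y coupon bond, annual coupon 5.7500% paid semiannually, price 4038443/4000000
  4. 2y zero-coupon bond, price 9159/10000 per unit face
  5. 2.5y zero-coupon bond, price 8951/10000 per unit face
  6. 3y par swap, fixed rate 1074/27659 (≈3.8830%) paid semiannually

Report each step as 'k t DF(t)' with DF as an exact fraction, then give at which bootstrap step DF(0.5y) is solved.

1 1/2 9609/10000
2 1 939/1000
3 3/2 9283/10000
4 2 9159/10000
5 5/2 8951/10000
6 3 4463/5000
DF(0.5y) is solved at step 1

step 1 [0.5y] bond c/2=21/800: DF=(7888989/8000000 − 21/800·(0))/(1+21/800) = 9609/10000 ≈ 0.960900
step 2 [1y] zero: DF = P = 939/1000 ≈ 0.939000
step 3 [1.5y] bond c/2=23/800: DF=(4038443/4000000 − 23/800·(0.960900+0.939000))/(1+23/800) = 9283/10000 ≈ 0.928300
step 4 [2y] zero: DF = P = 9159/10000 ≈ 0.915900
step 5 [2.5y] zero: DF = P = 8951/10000 ≈ 0.895100
step 6 [3y] swap r/2=537/27659: DF=(1 − 537/27659·(0.960900+0.939000+0.928300+0.915900+0.895100))/(1+537/27659) = 4463/5000 ≈ 0.892600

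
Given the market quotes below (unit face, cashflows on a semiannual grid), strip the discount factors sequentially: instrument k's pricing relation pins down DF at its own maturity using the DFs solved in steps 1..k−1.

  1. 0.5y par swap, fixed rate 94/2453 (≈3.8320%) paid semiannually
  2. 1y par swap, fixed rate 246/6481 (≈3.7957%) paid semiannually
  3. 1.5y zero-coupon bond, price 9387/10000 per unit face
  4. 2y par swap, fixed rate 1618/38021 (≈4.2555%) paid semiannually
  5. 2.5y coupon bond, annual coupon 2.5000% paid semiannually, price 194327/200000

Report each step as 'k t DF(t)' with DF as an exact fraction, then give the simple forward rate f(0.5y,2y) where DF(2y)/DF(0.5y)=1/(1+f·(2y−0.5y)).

1 1/2 2453/2500
2 1 9631/10000
3 3/2 9387/10000
4 2 9191/10000
5 5/2 9127/10000
f(0.5y,2y) = ((2453/2500)/(9191/10000) − 1)/(3/2) = 414/9191 ≈ 4.5044%

step 1 [0.5y] swap r/2=47/2453: DF=(1 − 47/2453·(0))/(1+47/2453) = 2453/2500 ≈ 0.981200
step 2 [1y] swap r/2=123/6481: DF=(1 − 123/6481·(0.981200))/(1+123/6481) = 9631/10000 ≈ 0.963100
step 3 [1.5y] zero: DF = P = 9387/10000 ≈ 0.938700
step 4 [2y] swap r/2=809/38021: DF=(1 − 809/38021·(0.981200+0.963100+0.938700))/(1+809/38021) = 9191/10000 ≈ 0.919100
step 5 [2.5y] bond c/2=1/80: DF=(194327/200000 − 1/80·(0.981200+0.963100+0.938700+0.919100))/(1+1/80) = 9127/10000 ≈ 0.912700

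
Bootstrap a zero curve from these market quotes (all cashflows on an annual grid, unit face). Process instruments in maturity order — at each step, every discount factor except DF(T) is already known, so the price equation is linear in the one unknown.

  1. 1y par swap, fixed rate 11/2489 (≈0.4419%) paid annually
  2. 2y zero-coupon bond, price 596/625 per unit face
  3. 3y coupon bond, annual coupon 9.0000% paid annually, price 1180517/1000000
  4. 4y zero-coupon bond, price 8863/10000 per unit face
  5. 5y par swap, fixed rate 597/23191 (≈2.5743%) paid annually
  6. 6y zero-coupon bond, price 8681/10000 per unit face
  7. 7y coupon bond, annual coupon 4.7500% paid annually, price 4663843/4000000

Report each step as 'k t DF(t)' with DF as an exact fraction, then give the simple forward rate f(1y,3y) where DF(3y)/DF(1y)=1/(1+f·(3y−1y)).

1 1 2489/2500
2 2 596/625
3 3 9221/10000
4 4 8863/10000
5 5 4403/5000
6 6 8681/10000
7 7 4317/5000
f(1y,3y) = ((2489/2500)/(9221/10000) − 1)/(2) = 735/18442 ≈ 3.9855%

step 1 [1y] swap r/1=11/2489: DF=(1 − 11/2489·(0))/(1+11/2489) = 2489/2500 ≈ 0.995600
step 2 [2y] zero: DF = P = 596/625 ≈ 0.953600
step 3 [3y] bond c/1=9/100: DF=(1180517/1000000 − 9/100·(0.995600+0.953600))/(1+9/100) = 9221/10000 ≈ 0.922100
step 4 [4y] zero: DF = P = 8863/10000 ≈ 0.886300
step 5 [5y] swap r/1=597/23191: DF=(1 − 597/23191·(0.995600+0.953600+0.922100+0.886300))/(1+597/23191) = 4403/5000 ≈ 0.880600
step 6 [6y] zero: DF = P = 8681/10000 ≈ 0.868100
step 7 [7y] bond c/1=19/400: DF=(4663843/4000000 − 19/400·(0.995600+0.953600+0.922100+0.886300+0.880600+0.868100))/(1+19/400) = 4317/5000 ≈ 0.863400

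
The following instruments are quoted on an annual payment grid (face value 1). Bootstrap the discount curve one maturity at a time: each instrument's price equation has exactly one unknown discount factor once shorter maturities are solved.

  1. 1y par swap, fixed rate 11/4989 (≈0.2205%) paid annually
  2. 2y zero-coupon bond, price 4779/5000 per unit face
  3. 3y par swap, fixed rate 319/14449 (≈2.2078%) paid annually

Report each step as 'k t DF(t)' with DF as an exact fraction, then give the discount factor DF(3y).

1 1 4989/5000
2 2 4779/5000
3 3 4681/5000
DF(3y) = 4681/5000 ≈ 0.936200

step 1 [1y] swap r/1=11/4989: DF=(1 − 11/4989·(0))/(1+11/4989) = 4989/5000 ≈ 0.997800
step 2 [2y] zero: DF = P = 4779/5000 ≈ 0.955800
step 3 [3y] swap r/1=319/14449: DF=(1 − 319/14449·(0.997800+0.955800))/(1+319/14449) = 4681/5000 ≈ 0.936200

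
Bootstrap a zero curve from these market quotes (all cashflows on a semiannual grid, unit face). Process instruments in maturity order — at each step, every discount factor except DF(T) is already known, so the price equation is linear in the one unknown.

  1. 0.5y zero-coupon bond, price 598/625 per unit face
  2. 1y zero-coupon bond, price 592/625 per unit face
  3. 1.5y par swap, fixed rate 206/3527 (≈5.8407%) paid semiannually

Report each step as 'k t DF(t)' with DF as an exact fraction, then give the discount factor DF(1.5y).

step 1 [0.5y] zero: DF = P = 598/625 ≈ 0.956800
step 2 [1y] zero: DF = P = 592/625 ≈ 0.947200
step 3 [1.5y] swap r/2=103/3527: DF=(1 − 103/3527·(0.956800+0.947200))/(1+103/3527) = 1147/1250 ≈ 0.917600

1 1/2 598/625
2 1 592/625
3 3/2 1147/1250
DF(1.5y) = 1147/1250 ≈ 0.917600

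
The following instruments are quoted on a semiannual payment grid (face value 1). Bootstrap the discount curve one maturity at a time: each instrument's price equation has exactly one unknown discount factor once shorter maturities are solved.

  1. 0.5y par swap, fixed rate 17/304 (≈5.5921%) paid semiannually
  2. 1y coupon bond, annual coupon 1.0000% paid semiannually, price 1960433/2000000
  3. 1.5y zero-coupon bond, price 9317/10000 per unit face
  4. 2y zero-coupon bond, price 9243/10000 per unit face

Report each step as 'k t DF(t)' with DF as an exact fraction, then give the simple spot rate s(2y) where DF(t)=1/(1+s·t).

step 1 [0.5y] swap r/2=17/608: DF=(1 − 17/608·(0))/(1+17/608) = 608/625 ≈ 0.972800
step 2 [1y] bond c/2=1/200: DF=(1960433/2000000 − 1/200·(0.972800))/(1+1/200) = 1941/2000 ≈ 0.970500
step 3 [1.5y] zero: DF = P = 9317/10000 ≈ 0.931700
step 4 [2y] zero: DF = P = 9243/10000 ≈ 0.924300

1 1/2 608/625
2 1 1941/2000
3 3/2 9317/10000
4 2 9243/10000
s(2y) = (1/(9243/10000) − 1)/(2) = 757/18486 ≈ 4.0950%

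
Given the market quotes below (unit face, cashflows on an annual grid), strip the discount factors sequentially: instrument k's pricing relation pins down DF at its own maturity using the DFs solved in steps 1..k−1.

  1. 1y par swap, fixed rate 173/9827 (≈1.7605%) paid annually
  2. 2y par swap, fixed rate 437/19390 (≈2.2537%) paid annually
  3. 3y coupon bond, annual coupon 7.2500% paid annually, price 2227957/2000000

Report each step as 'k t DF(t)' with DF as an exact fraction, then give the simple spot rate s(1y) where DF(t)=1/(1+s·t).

1 1 9827/10000
2 2 9563/10000
3 3 2269/2500
s(1y) = (1/(9827/10000) − 1)/(1) = 173/9827 ≈ 1.7605%

step 1 [1y] swap r/1=173/9827: DF=(1 − 173/9827·(0))/(1+173/9827) = 9827/10000 ≈ 0.982700
step 2 [2y] swap r/1=437/19390: DF=(1 − 437/19390·(0.982700))/(1+437/19390) = 9563/10000 ≈ 0.956300
step 3 [3y] bond c/1=29/400: DF=(2227957/2000000 − 29/400·(0.982700+0.956300))/(1+29/400) = 2269/2500 ≈ 0.907600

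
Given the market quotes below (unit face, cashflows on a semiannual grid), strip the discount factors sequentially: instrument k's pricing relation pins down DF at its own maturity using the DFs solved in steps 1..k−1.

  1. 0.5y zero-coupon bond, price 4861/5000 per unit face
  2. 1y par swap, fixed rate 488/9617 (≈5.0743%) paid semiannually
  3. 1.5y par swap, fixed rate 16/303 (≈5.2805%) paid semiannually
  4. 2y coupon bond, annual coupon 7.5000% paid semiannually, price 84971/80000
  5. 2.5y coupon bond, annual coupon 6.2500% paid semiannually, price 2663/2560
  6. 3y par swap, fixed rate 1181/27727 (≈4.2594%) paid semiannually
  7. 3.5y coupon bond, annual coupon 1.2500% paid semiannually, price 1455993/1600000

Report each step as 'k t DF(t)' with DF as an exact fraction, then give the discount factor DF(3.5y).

1 1/2 4861/5000
2 1 1189/1250
3 3/2 578/625
4 2 1151/1250
5 5/2 1789/2000
6 3 8819/10000
7 7/2 8699/10000
DF(3.5y) = 8699/10000 ≈ 0.869900

step 1 [0.5y] zero: DF = P = 4861/5000 ≈ 0.972200
step 2 [1y] swap r/2=244/9617: DF=(1 − 244/9617·(0.972200))/(1+244/9617) = 1189/1250 ≈ 0.951200
step 3 [1.5y] swap r/2=8/303: DF=(1 − 8/303·(0.972200+0.951200))/(1+8/303) = 578/625 ≈ 0.924800
step 4 [2y] bond c/2=3/80: DF=(84971/80000 − 3/80·(0.972200+0.951200+0.924800))/(1+3/80) = 1151/1250 ≈ 0.920800
step 5 [2.5y] bond c/2=1/32: DF=(2663/2560 − 1/32·(0.972200+0.951200+0.924800+0.920800))/(1+1/32) = 1789/2000 ≈ 0.894500
step 6 [3y] swap r/2=1181/55454: DF=(1 − 1181/55454·(0.972200+0.951200+0.924800+0.920800+0.894500))/(1+1181/55454) = 8819/10000 ≈ 0.881900
step 7 [3.5y] bond c/2=1/160: DF=(1455993/1600000 − 1/160·(0.972200+0.951200+0.924800+0.920800+0.894500+0.881900))/(1+1/160) = 8699/10000 ≈ 0.869900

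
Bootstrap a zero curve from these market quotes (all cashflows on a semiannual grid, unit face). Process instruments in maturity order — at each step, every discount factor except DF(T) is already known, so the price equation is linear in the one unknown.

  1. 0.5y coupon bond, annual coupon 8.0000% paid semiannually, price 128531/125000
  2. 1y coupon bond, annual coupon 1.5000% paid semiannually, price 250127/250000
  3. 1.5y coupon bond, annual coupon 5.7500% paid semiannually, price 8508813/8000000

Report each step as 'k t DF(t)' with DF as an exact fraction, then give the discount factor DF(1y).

step 1 [0.5y] bond c/2=1/25: DF=(128531/125000 − 1/25·(0))/(1+1/25) = 9887/10000 ≈ 0.988700
step 2 [1y] bond c/2=3/400: DF=(250127/250000 − 3/400·(0.988700))/(1+3/400) = 9857/10000 ≈ 0.985700
step 3 [1.5y] bond c/2=23/800: DF=(8508813/8000000 − 23/800·(0.988700+0.985700))/(1+23/800) = 9787/10000 ≈ 0.978700

1 1/2 9887/10000
2 1 9857/10000
3 3/2 9787/10000
DF(1y) = 9857/10000 ≈ 0.985700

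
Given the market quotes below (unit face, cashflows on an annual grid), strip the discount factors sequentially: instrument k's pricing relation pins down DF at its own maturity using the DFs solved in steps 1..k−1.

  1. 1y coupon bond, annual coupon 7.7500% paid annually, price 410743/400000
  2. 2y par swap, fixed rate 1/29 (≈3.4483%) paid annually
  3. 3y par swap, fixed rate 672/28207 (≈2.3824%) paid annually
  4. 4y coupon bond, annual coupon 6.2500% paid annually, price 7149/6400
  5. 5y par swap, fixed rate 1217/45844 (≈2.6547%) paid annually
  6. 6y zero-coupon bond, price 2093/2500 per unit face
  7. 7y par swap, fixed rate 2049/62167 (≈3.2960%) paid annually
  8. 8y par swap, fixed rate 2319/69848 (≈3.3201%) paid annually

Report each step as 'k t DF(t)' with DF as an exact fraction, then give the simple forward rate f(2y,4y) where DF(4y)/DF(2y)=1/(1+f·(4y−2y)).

1 1 953/1000
2 2 9349/10000
3 3 583/625
4 4 4427/5000
5 5 8783/10000
6 6 2093/2500
7 7 7951/10000
8 8 7681/10000
f(2y,4y) = ((9349/10000)/(4427/5000) − 1)/(2) = 495/17708 ≈ 2.7953%

step 1 [1y] bond c/1=31/400: DF=(410743/400000 − 31/400·(0))/(1+31/400) = 953/1000 ≈ 0.953000
step 2 [2y] swap r/1=1/29: DF=(1 − 1/29·(0.953000))/(1+1/29) = 9349/10000 ≈ 0.934900
step 3 [3y] swap r/1=672/28207: DF=(1 − 672/28207·(0.953000+0.934900))/(1+672/28207) = 583/625 ≈ 0.932800
step 4 [4y] bond c/1=1/16: DF=(7149/6400 − 1/16·(0.953000+0.934900+0.932800))/(1+1/16) = 4427/5000 ≈ 0.885400
step 5 [5y] swap r/1=1217/45844: DF=(1 − 1217/45844·(0.953000+0.934900+0.932800+0.885400))/(1+1217/45844) = 8783/10000 ≈ 0.878300
step 6 [6y] zero: DF = P = 2093/2500 ≈ 0.837200
step 7 [7y] swap r/1=2049/62167: DF=(1 − 2049/62167·(0.953000+0.934900+0.932800+0.885400+0.878300+0.837200))/(1+2049/62167) = 7951/10000 ≈ 0.795100
step 8 [8y] swap r/1=2319/69848: DF=(1 − 2319/69848·(0.953000+0.934900+0.932800+0.885400+0.878300+0.837200+0.795100))/(1+2319/69848) = 7681/10000 ≈ 0.768100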